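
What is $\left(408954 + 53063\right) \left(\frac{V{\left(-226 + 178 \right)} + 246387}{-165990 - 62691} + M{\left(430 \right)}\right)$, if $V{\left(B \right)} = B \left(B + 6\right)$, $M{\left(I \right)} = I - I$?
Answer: $- \frac{38255469617}{76227} \approx -5.0186 \cdot 10^{5}$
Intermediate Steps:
$M{\left(I \right)} = 0$
$V{\left(B \right)} = B \left(6 + B\right)$
$\left(408954 + 53063\right) \left(\frac{V{\left(-226 + 178 \right)} + 246387}{-165990 - 62691} + M{\left(430 \right)}\right) = \left(408954 + 53063\right) \left(\frac{\left(-226 + 178\right) \left(6 + \left(-226 + 178\right)\right) + 246387}{-165990 - 62691} + 0\right) = 462017 \left(\frac{- 48 \left(6 - 48\right) + 246387}{-228681} + 0\right) = 462017 \left(\left(\left(-48\right) \left(-42\right) + 246387\right) \left(- \frac{1}{228681}\right) + 0\right) = 462017 \left(\left(2016 + 246387\right) \left(- \frac{1}{228681}\right) + 0\right) = 462017 \left(248403 \left(- \frac{1}{228681}\right) + 0\right) = 462017 \left(- \frac{82801}{76227} + 0\right) = 462017 \left(- \frac{82801}{76227}\right) = - \frac{38255469617}{76227}$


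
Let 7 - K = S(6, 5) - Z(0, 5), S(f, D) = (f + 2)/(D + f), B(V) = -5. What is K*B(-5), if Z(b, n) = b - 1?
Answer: -290/11 ≈ -26.364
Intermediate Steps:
S(f, D) = (2 + f)/(D + f)
Z(b, n) = -1 + b
K = 58/11 (K = 7 - ((2 + 6)/(5 + 6) - (-1 + 0)) = 7 - (8/11 - 1*(-1)) = 7 - ((1/11)*8 + 1) = 7 - (8/11 + 1) = 7 - 1*19/11 = 7 - 19/11 = 58/11 ≈ 5.2727)
K*B(-5) = (58/11)*(-5) = -290/11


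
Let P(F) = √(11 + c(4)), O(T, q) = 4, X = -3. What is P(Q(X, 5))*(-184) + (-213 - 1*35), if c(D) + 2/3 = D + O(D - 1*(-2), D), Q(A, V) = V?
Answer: -248 - 184*√165/3 ≈ -1035.8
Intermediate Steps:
c(D) = 10/3 + D (c(D) = -⅔ + (D + 4) = -⅔ + (4 + D) = 10/3 + D)
P(F) = √165/3 (P(F) = √(11 + (10/3 + 4)) = √(11 + 22/3) = √(55/3) = √165/3)
P(Q(X, 5))*(-184) + (-213 - 1*35) = (√165/3)*(-184) + (-213 - 1*35) = -184*√165/3 + (-213 - 35) = -184*√165/3 - 248 = -248 - 184*√165/3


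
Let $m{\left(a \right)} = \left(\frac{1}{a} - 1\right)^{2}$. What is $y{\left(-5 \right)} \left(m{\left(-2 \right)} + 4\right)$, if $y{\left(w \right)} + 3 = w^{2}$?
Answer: $\frac{275}{2} \approx 137.5$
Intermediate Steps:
$m{\left(a \right)} = \left(-1 + \frac{1}{a}\right)^{2}$
$y{\left(w \right)} = -3 + w^{2}$
$y{\left(-5 \right)} \left(m{\left(-2 \right)} + 4\right) = \left(-3 + \left(-5\right)^{2}\right) \left(\frac{\left(-1 - 2\right)^{2}}{4} + 4\right) = \left(-3 + 25\right) \left(\frac{\left(-3\right)^{2}}{4} + 4\right) = 22 \left(\frac{1}{4} \cdot 9 + 4\right) = 22 \left(\frac{9}{4} + 4\right) = 22 \cdot \frac{25}{4} = \frac{275}{2}$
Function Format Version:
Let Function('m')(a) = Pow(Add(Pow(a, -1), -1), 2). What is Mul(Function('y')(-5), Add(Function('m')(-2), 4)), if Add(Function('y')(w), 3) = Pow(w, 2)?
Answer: Rational(275, 2) ≈ 137.50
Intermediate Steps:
Function('m')(a) = Pow(Add(-1, Pow(a, -1)), 2)
Function('y')(w) = Add(-3, Pow(w, 2))
Mul(Function('y')(-5), Add(Function('m')(-2), 4)) = Mul(Add(-3, Pow(-5, 2)), Add(Mul(Pow(-2, -2), Pow(Add(-1, -2), 2)), 4)) = Mul(Add(-3, 25), Add(Mul(Rational(1, 4), Pow(-3, 2)), 4)) = Mul(22, Add(Mul(Rational(1, 4), 9), 4)) = Mul(22, Add(Rational(9, 4), 4)) = Mul(22, Rational(25, 4)) = Rational(275, 2)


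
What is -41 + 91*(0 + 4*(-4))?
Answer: -1497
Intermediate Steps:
-41 + 91*(0 + 4*(-4)) = -41 + 91*(0 - 16) = -41 + 91*(-16) = -41 - 1456 = -1497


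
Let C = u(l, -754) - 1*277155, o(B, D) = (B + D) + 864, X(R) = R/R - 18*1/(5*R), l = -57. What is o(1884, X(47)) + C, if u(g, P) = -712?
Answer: -64652748/235 ≈ -2.7512e+5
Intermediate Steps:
X(R) = 1 - 18/(5*R) (X(R) = 1 - 18*1/(5*R) = 1 - 18/(5*R))
o(B, D) = 864 + B + D
C = -277867 (C = -712 - 1*277155 = -712 - 277155 = -277867)
o(1884, X(47)) + C = (864 + 1884 + (-18/5 + 47)/47) - 277867 = (864 + 1884 + (1/47)*(217/5)) - 277867 = (864 + 1884 + 217/235) - 277867 = 645997/235 - 277867 = -64652748/235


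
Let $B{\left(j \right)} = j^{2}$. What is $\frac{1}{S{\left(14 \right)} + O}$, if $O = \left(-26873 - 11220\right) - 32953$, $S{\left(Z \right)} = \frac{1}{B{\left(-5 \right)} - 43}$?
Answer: $- \frac{18}{1278829} \approx -1.4075 \cdot 10^{-5}$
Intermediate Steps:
$S{\left(Z \right)} = - \frac{1}{18}$ ($S{\left(Z \right)} = \frac{1}{\left(-5\right)^{2} - 43} = \frac{1}{25 - 43} = \frac{1}{-18} = - \frac{1}{18}$)
$O = -71046$ ($O = -38093 - 32953 = -71046$)
$\frac{1}{S{\left(14 \right)} + O} = \frac{1}{- \frac{1}{18} - 71046} = \frac{1}{- \frac{1278829}{18}} = - \frac{18}{1278829}$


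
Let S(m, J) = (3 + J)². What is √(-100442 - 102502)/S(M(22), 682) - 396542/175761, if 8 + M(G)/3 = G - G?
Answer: -396542/175761 + 8*I*√3171/469225 ≈ -2.2561 + 0.00096008*I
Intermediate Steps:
M(G) = -24 (M(G) = -24 + 3*(G - G) = -24 + 3*0 = -24 + 0 = -24)
√(-100442 - 102502)/S(M(22), 682) - 396542/175761 = √(-100442 - 102502)/((3 + 682)²) - 396542/175761 = √(-202944)/(685²) - 396542*1/175761 = (8*I*√3171)/469225 - 396542/175761 = (8*I*√3171)*(1/469225) - 396542/175761 = 8*I*√3171/469225 - 396542/175761 = -396542/175761 + 8*I*√3171/469225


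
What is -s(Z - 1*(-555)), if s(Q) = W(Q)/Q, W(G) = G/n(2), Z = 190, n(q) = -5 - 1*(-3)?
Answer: 1/2 ≈ 0.50000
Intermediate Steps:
n(q) = -2 (n(q) = -5 + 3 = -2)
W(G) = -G/2 (W(G) = G/(-2) = G*(-1/2) = -G/2)
s(Q) = -1/2 (s(Q) = (-Q/2)/Q = -1/2)
-s(Z - 1*(-555)) = -1*(-1/2) = 1/2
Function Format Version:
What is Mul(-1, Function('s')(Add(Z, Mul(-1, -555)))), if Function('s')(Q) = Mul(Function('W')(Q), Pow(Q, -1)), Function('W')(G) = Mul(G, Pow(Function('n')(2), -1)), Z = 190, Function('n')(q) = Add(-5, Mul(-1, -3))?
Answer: Rational(1, 2) ≈ 0.50000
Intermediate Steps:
Function('n')(q) = -2 (Function('n')(q) = Add(-5, 3) = -2)
Function('W')(G) = Mul(Rational(-1, 2), G) (Function('W')(G) = Mul(G, Pow(-2, -1)) = Mul(G, Rational(-1, 2)) = Mul(Rational(-1, 2), G))
Function('s')(Q) = Rational(-1, 2) (Function('s')(Q) = Mul(Mul(Rational(-1, 2), Q), Pow(Q, -1)) = Rational(-1, 2))
Mul(-1, Function('s')(Add(Z, Mul(-1, -555)))) = Mul(-1, Rational(-1, 2)) = Rational(1, 2)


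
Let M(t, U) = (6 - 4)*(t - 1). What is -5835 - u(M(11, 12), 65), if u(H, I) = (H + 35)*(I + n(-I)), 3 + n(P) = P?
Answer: -5670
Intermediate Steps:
n(P) = -3 + P
M(t, U) = -2 + 2*t (M(t, U) = 2*(-1 + t) = -2 + 2*t)
u(H, I) = -105 - 3*H (u(H, I) = (H + 35)*(I + (-3 - I)) = (35 + H)*(-3) = -105 - 3*H)
-5835 - u(M(11, 12), 65) = -5835 - (-105 - 3*(-2 + 2*11)) = -5835 - (-105 - 3*(-2 + 22)) = -5835 - (-105 - 3*20) = -5835 - (-105 - 60) = -5835 - 1*(-165) = -5835 + 165 = -5670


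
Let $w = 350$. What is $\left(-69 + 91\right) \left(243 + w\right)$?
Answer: $13046$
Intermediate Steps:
$\left(-69 + 91\right) \left(243 + w\right) = \left(-69 + 91\right) \left(243 + 350\right) = 22 \cdot 593 = 13046$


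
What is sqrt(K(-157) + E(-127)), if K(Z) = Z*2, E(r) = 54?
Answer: 2*I*sqrt(65) ≈ 16.125*I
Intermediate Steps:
K(Z) = 2*Z
sqrt(K(-157) + E(-127)) = sqrt(2*(-157) + 54) = sqrt(-314 + 54) = sqrt(-260) = 2*I*sqrt(65)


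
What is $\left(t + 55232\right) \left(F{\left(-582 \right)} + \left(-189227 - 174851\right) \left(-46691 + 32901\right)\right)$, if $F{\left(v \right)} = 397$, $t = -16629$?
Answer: $193811612164251$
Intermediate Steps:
$\left(t + 55232\right) \left(F{\left(-582 \right)} + \left(-189227 - 174851\right) \left(-46691 + 32901\right)\right) = \left(-16629 + 55232\right) \left(397 + \left(-189227 - 174851\right) \left(-46691 + 32901\right)\right) = 38603 \left(397 - -5020635620\right) = 38603 \left(397 + 5020635620\right) = 38603 \cdot 5020636017 = 193811612164251$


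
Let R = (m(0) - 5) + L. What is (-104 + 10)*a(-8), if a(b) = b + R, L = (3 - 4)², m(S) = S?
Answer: 1128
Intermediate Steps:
L = 1 (L = (-1)² = 1)
R = -4 (R = (0 - 5) + 1 = -5 + 1 = -4)
a(b) = -4 + b (a(b) = b - 4 = -4 + b)
(-104 + 10)*a(-8) = (-104 + 10)*(-4 - 8) = -94*(-12) = 1128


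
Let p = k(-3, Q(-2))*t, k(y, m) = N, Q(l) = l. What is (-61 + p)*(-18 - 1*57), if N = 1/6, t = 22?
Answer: 4300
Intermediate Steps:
N = ⅙ (N = 1*(⅙) = ⅙ ≈ 0.16667)
k(y, m) = ⅙
p = 11/3 (p = (⅙)*22 = 11/3 ≈ 3.6667)
(-61 + p)*(-18 - 1*57) = (-61 + 11/3)*(-18 - 1*57) = -172*(-18 - 57)/3 = -172/3*(-75) = 4300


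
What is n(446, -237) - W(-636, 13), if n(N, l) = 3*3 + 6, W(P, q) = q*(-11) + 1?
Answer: 157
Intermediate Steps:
W(P, q) = 1 - 11*q (W(P, q) = -11*q + 1 = 1 - 11*q)
n(N, l) = 15 (n(N, l) = 9 + 6 = 15)
n(446, -237) - W(-636, 13) = 15 - (1 - 11*13) = 15 - (1 - 143) = 15 - 1*(-142) = 15 + 142 = 157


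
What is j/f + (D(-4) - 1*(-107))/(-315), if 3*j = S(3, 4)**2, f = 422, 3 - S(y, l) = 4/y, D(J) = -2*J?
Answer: -28943/79758 ≈ -0.36288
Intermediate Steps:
S(y, l) = 3 - 4/y
j = 25/27 (j = (3 - 4/3)**2/3 = (5/3)**2/3 = (1/3)*(25/9) = 25/27 ≈ 0.92593)
j/f + (D(-4) - 1*(-107))/(-315) = (25/27)/422 + (-2*(-4) - 1*(-107))/(-315) = (25/27)*(1/422) + (8 + 107)*(-1/315) = 25/11394 + 115*(-1/315) = 25/11394 - 23/63 = -28943/79758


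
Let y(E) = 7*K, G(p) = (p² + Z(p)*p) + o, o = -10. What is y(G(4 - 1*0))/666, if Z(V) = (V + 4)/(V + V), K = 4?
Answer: 14/333 ≈ 0.042042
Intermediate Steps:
Z(V) = (4 + V)/(2*V) (Z(V) = (4 + V)/((2*V)) = (4 + V)*(1/(2*V)) = (4 + V)/(2*V))
G(p) = -8 + p² + p/2 (G(p) = (p² + ((4 + p)/(2*p))*p) - 10 = (p² + (2 + p/2)) - 10 = (2 + p² + p/2) - 10 = -8 + p² + p/2)
y(E) = 28 (y(E) = 7*4 = 28)
y(G(4 - 1*0))/666 = 28/666 = 28*(1/666) = 14/333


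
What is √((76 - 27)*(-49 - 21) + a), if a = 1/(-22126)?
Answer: I*√1679190396806/22126 ≈ 58.566*I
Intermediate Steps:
a = -1/22126 ≈ -4.5196e-5
√((76 - 27)*(-49 - 21) + a) = √((76 - 27)*(-49 - 21) - 1/22126) = √(49*(-70) - 1/22126) = √(-3430 - 1/22126) = √(-75892181/22126) = I*√1679190396806/22126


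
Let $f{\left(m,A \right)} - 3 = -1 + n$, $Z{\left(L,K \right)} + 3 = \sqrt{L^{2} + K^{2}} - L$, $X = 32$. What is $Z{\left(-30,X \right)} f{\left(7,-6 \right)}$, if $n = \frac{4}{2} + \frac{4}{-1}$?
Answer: $0$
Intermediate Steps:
$n = -2$ ($n = 4 \cdot \frac{1}{2} + 4 \left(-1\right) = 2 - 4 = -2$)
$Z{\left(L,K \right)} = -3 + \sqrt{K^{2} + L^{2}} - L$ ($Z{\left(L,K \right)} = -3 - \left(L - \sqrt{L^{2} + K^{2}}\right) = -3 - \left(L - \sqrt{K^{2} + L^{2}}\right) = -3 + \sqrt{K^{2} + L^{2}} - L$)
$f{\left(m,A \right)} = 0$ ($f{\left(m,A \right)} = 3 - 3 = 0$)
$Z{\left(-30,X \right)} f{\left(7,-6 \right)} = \left(-3 + \sqrt{32^{2} + \left(-30\right)^{2}} - -30\right) 0 = \left(-3 + \sqrt{1024 + 900} + 30\right) 0 = \left(-3 + \sqrt{1924} + 30\right) 0 = \left(-3 + 2 \sqrt{481} + 30\right) 0 = \left(27 + 2 \sqrt{481}\right) 0 = 0$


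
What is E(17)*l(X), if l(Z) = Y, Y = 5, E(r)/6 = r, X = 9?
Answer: 510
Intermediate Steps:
E(r) = 6*r
l(Z) = 5
E(17)*l(X) = (6*17)*5 = 102*5 = 510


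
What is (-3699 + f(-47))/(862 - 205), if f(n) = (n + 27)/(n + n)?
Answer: -173843/30879 ≈ -5.6298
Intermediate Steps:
f(n) = (27 + n)/(2*n) (f(n) = (27 + n)/((2*n)) = (27 + n)*(1/(2*n)) = (27 + n)/(2*n))
(-3699 + f(-47))/(862 - 205) = (-3699 + (½)*(27 - 47)/(-47))/(862 - 205) = (-3699 + (½)*(-1/47)*(-20))/657 = (-3699 + 10/47)*(1/657) = -173843/47*1/657 = -173843/30879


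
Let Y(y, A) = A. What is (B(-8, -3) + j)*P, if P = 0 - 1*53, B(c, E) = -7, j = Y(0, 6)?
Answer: 53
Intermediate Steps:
j = 6
P = -53 (P = 0 - 53 = -53)
(B(-8, -3) + j)*P = (-7 + 6)*(-53) = -1*(-53) = 53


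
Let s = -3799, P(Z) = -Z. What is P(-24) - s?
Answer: 3823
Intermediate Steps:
P(-24) - s = -1*(-24) - 1*(-3799) = 24 + 3799 = 3823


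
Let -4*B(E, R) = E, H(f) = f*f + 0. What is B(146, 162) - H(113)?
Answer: -25611/2 ≈ -12806.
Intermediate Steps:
H(f) = f² (H(f) = f² + 0 = f²)
B(E, R) = -E/4
B(146, 162) - H(113) = -¼*146 - 1*113² = -73/2 - 1*12769 = -73/2 - 12769 = -25611/2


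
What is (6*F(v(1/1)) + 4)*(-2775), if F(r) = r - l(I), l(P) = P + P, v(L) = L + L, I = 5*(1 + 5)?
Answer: 954600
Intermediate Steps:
I = 30 (I = 5*6 = 30)
v(L) = 2*L
l(P) = 2*P
F(r) = -60 + r (F(r) = r - 2*30 = r - 1*60 = r - 60 = -60 + r)
(6*F(v(1/1)) + 4)*(-2775) = (6*(-60 + 2/1) + 4)*(-2775) = (6*(-60 + 2*1) + 4)*(-2775) = (6*(-60 + 2) + 4)*(-2775) = (6*(-58) + 4)*(-2775) = (-348 + 4)*(-2775) = -344*(-2775) = 954600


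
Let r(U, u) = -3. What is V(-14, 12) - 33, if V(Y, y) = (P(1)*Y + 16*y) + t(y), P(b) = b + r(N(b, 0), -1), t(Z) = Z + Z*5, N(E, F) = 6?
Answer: 259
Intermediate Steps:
t(Z) = 6*Z (t(Z) = Z + 5*Z = 6*Z)
P(b) = -3 + b (P(b) = b - 3 = -3 + b)
V(Y, y) = -2*Y + 22*y (V(Y, y) = ((-3 + 1)*Y + 16*y) + 6*y = (-2*Y + 16*y) + 6*y = -2*Y + 22*y)
V(-14, 12) - 33 = (-2*(-14) + 22*12) - 33 = (28 + 264) - 33 = 292 - 33 = 259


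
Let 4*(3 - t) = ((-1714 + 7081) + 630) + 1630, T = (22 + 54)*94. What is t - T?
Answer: -36191/4 ≈ -9047.8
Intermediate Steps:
T = 7144 (T = 76*94 = 7144)
t = -7615/4 (t = 3 - (((-1714 + 7081) + 630) + 1630)/4 = 3 - ((5367 + 630) + 1630)/4 = 3 - (5997 + 1630)/4 = 3 - ¼*7627 = 3 - 7627/4 = -7615/4 ≈ -1903.8)
t - T = -7615/4 - 1*7144 = -7615/4 - 7144 = -36191/4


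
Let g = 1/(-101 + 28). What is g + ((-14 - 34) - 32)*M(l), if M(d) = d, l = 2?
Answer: -11681/73 ≈ -160.01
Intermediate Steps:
g = -1/73 (g = 1/(-73) = -1/73 ≈ -0.013699)
g + ((-14 - 34) - 32)*M(l) = -1/73 + ((-14 - 34) - 32)*2 = -1/73 + (-48 - 32)*2 = -1/73 - 80*2 = -1/73 - 160 = -11681/73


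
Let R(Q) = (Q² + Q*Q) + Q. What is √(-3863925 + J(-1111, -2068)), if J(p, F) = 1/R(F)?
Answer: I*√70635137242817654705/4275590 ≈ 1965.7*I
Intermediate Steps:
R(Q) = Q + 2*Q² (R(Q) = (Q² + Q²) + Q = 2*Q² + Q = Q + 2*Q²)
J(p, F) = 1/(F*(1 + 2*F))
√(-3863925 + J(-1111, -2068)) = √(-3863925 + 1/((-2068)*(1 + 2*(-2068)))) = √(-3863925 - 1/(2068*(1 - 4136))) = √(-3863925 - 1/2068/(-4135)) = √(-3863925 - 1/2068*(-1/4135)) = √(-3863925 + 1/8551180) = √(-33041118181499/8551180) = I*√70635137242817654705/4275590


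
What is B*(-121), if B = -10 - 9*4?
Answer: 5566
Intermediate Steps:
B = -46 (B = -10 - 36 = -46)
B*(-121) = -46*(-121) = 5566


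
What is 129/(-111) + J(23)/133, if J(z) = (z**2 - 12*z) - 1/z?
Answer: 83729/113183 ≈ 0.73977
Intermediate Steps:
J(z) = z**2 - 1/z - 12*z
129/(-111) + J(23)/133 = 129/(-111) + ((-1 + 23**2*(-12 + 23))/23)/133 = 129*(-1/111) + ((-1 + 529*11)/23)*(1/133) = -43/37 + ((-1 + 5819)/23)*(1/133) = -43/37 + ((1/23)*5818)*(1/133) = -43/37 + (5818/23)*(1/133) = -43/37 + 5818/3059 = 83729/113183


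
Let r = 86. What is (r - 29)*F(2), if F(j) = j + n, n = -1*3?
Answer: -57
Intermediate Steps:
n = -3
F(j) = -3 + j (F(j) = j - 3 = -3 + j)
(r - 29)*F(2) = (86 - 29)*(-3 + 2) = 57*(-1) = -57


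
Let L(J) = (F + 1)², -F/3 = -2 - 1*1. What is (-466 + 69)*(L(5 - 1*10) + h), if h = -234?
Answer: 53198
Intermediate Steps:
F = 9 (F = -3*(-2 - 1*1) = -3*(-2 - 1) = -3*(-3) = 9)
L(J) = 100 (L(J) = (9 + 1)² = 10² = 100)
(-466 + 69)*(L(5 - 1*10) + h) = (-466 + 69)*(100 - 234) = -397*(-134) = 53198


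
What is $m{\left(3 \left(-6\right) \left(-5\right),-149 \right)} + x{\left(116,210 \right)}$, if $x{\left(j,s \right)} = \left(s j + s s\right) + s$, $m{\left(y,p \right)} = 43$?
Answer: $68713$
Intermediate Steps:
$x{\left(j,s \right)} = s + s^{2} + j s$ ($x{\left(j,s \right)} = \left(j s + s^{2}\right) + s = \left(s^{2} + j s\right) + s = s + s^{2} + j s$)
$m{\left(3 \left(-6\right) \left(-5\right),-149 \right)} + x{\left(116,210 \right)} = 43 + 210 \left(1 + 116 + 210\right) = 43 + 210 \cdot 327 = 43 + 68670 = 68713$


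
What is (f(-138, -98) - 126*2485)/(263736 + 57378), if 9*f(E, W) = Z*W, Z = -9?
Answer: -156506/160557 ≈ -0.97477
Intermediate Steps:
f(E, W) = -W (f(E, W) = (-9*W)/9 = -W)
(f(-138, -98) - 126*2485)/(263736 + 57378) = (-1*(-98) - 126*2485)/(263736 + 57378) = (98 - 313110)/321114 = -313012*1/321114 = -156506/160557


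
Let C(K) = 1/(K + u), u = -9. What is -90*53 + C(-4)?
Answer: -62011/13 ≈ -4770.1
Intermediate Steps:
C(K) = 1/(-9 + K) (C(K) = 1/(K - 9) = 1/(-9 + K))
-90*53 + C(-4) = -90*53 + 1/(-9 - 4) = -4770 + 1/(-13) = -4770 - 1/13 = -62011/13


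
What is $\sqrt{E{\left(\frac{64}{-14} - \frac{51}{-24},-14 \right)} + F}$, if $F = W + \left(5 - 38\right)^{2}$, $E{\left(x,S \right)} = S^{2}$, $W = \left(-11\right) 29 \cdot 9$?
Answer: $i \sqrt{1586} \approx 39.825 i$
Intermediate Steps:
$W = -2871$ ($W = \left(-319\right) 9 = -2871$)
$F = -1782$ ($F = -2871 + \left(5 - 38\right)^{2} = -2871 + \left(-33\right)^{2} = -2871 + 1089 = -1782$)
$\sqrt{E{\left(\frac{64}{-14} - \frac{51}{-24},-14 \right)} + F} = \sqrt{\left(-14\right)^{2} - 1782} = \sqrt{196 - 1782} = \sqrt{-1586} = i \sqrt{1586}$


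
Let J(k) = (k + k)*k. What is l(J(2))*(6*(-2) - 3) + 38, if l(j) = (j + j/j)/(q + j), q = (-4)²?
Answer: 259/8 ≈ 32.375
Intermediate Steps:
q = 16
J(k) = 2*k² (J(k) = (2*k)*k = 2*k²)
l(j) = (1 + j)/(16 + j) (l(j) = (j + j/j)/(16 + j) = (j + 1)/(16 + j) = (1 + j)/(16 + j))
l(J(2))*(6*(-2) - 3) + 38 = ((1 + 2*2²)/(16 + 2*2²))*(6*(-2) - 3) + 38 = ((1 + 2*4)/(16 + 2*4))*(-12 - 3) + 38 = ((1 + 8)/(16 + 8))*(-15) + 38 = (9/24)*(-15) + 38 = ((1/24)*9)*(-15) + 38 = (3/8)*(-15) + 38 = -45/8 + 38 = 259/8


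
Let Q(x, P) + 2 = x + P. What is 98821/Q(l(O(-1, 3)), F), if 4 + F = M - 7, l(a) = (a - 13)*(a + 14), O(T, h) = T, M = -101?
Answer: -98821/296 ≈ -333.85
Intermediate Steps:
l(a) = (-13 + a)*(14 + a)
F = -112 (F = -4 + (-101 - 7) = -4 - 108 = -112)
Q(x, P) = -2 + P + x (Q(x, P) = -2 + (x + P) = -2 + (P + x) = -2 + P + x)
98821/Q(l(O(-1, 3)), F) = 98821/(-2 - 112 + (-182 - 1 + (-1)²)) = 98821/(-2 - 112 + (-182 - 1 + 1)) = 98821/(-2 - 112 - 182) = 98821/(-296) = 98821*(-1/296) = -98821/296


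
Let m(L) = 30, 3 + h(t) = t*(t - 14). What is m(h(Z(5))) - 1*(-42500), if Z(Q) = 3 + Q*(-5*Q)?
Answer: 42530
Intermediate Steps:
Z(Q) = 3 - 5*Q²
h(t) = -3 + t*(-14 + t) (h(t) = -3 + t*(t - 14) = -3 + t*(-14 + t))
m(h(Z(5))) - 1*(-42500) = 30 - 1*(-42500) = 30 + 42500 = 42530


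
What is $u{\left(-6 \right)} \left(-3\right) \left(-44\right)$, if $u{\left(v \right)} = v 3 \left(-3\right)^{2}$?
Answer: $-21384$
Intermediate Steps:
$u{\left(v \right)} = 27 v$ ($u{\left(v \right)} = 3 v 9 = 27 v$)
$u{\left(-6 \right)} \left(-3\right) \left(-44\right) = 27 \left(-6\right) \left(-3\right) \left(-44\right) = \left(-162\right) \left(-3\right) \left(-44\right) = 486 \left(-44\right) = -21384$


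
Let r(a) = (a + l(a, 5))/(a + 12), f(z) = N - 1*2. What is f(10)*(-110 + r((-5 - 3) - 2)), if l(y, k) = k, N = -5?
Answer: 1575/2 ≈ 787.50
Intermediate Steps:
f(z) = -7 (f(z) = -5 - 1*2 = -5 - 2 = -7)
r(a) = (5 + a)/(12 + a) (r(a) = (a + 5)/(a + 12) = (5 + a)/(12 + a))
f(10)*(-110 + r((-5 - 3) - 2)) = -7*(-110 + (5 + ((-5 - 3) - 2))/(12 + ((-5 - 3) - 2))) = -7*(-110 + (5 + (-8 - 2))/(12 + (-8 - 2))) = -7*(-110 + (5 - 10)/(12 - 10)) = -7*(-110 - 5/2) = -7*(-225/2) = 1575/2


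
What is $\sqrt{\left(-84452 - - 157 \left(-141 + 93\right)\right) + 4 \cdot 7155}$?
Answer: $178 i \sqrt{2} \approx 251.73 i$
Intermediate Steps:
$\sqrt{\left(-84452 - - 157 \left(-141 + 93\right)\right) + 4 \cdot 7155} = \sqrt{\left(-84452 - \left(-157\right) \left(-48\right)\right) + 28620} = \sqrt{\left(-84452 - 7536\right) + 28620} = \sqrt{-91988 + 28620} = \sqrt{-63368} = 178 i \sqrt{2}$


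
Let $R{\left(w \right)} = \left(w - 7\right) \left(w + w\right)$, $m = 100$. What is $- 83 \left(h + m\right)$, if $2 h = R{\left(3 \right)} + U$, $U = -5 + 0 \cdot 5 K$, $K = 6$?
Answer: $- \frac{14193}{2} \approx -7096.5$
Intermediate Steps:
$R{\left(w \right)} = 2 w \left(-7 + w\right)$ ($R{\left(w \right)} = \left(-7 + w\right) 2 w = 2 w \left(-7 + w\right)$)
$U = -5$ ($U = -5 + 0 \cdot 5 \cdot 6 = -5 + 0 \cdot 6 = -5 + 0 = -5$)
$h = - \frac{29}{2}$ ($h = \frac{2 \cdot 3 \left(-7 + 3\right) - 5}{2} = \frac{2 \cdot 3 \left(-4\right) - 5}{2} = \frac{-24 - 5}{2} = \frac{1}{2} \left(-29\right) = - \frac{29}{2} \approx -14.5$)
$- 83 \left(h + m\right) = - 83 \left(- \frac{29}{2} + 100\right) = \left(-83\right) \frac{171}{2} = - \frac{14193}{2}$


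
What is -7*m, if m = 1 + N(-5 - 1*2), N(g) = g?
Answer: 42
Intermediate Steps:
m = -6 (m = 1 + (-5 - 1*2) = 1 + (-5 - 2) = 1 - 7 = -6)
-7*m = -7*(-6) = 42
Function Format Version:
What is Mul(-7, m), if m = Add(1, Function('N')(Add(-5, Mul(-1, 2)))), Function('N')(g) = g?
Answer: 42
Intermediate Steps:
m = -6 (m = Add(1, Add(-5, Mul(-1, 2))) = Add(1, Add(-5, -2)) = Add(1, -7) = -6)
Mul(-7, m) = Mul(-7, -6) = 42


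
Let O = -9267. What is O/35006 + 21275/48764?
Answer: 146428331/853516292 ≈ 0.17156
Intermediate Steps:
O/35006 + 21275/48764 = -9267/35006 + 21275/48764 = 146428331/853516292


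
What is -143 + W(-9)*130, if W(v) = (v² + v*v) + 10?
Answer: 22217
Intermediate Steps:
W(v) = 10 + 2*v² (W(v) = (v² + v²) + 10 = 2*v² + 10 = 10 + 2*v²)
-143 + W(-9)*130 = -143 + (10 + 2*(-9)²)*130 = -143 + (10 + 2*81)*130 = -143 + (10 + 162)*130 = -143 + 172*130 = -143 + 22360 = 22217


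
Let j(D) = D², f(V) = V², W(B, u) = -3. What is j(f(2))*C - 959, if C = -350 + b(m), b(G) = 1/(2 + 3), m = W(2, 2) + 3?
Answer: -32779/5 ≈ -6555.8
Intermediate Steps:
m = 0 (m = -3 + 3 = 0)
b(G) = ⅕ (b(G) = 1/5 = ⅕)
C = -1749/5 (C = -350 + ⅕ = -1749/5 ≈ -349.80)
j(f(2))*C - 959 = (2²)²*(-1749/5) - 959 = 4²*(-1749/5) - 959 = 16*(-1749/5) - 959 = -27984/5 - 959 = -32779/5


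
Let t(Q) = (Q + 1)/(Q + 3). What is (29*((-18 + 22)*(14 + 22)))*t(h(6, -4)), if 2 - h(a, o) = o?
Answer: 3248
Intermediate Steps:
h(a, o) = 2 - o
t(Q) = (1 + Q)/(3 + Q)
(29*((-18 + 22)*(14 + 22)))*t(h(6, -4)) = (29*((-18 + 22)*(14 + 22)))*((1 + (2 - 1*(-4)))/(3 + (2 - 1*(-4)))) = (29*(4*36))*((1 + (2 + 4))/(3 + (2 + 4))) = (29*144)*((1 + 6)/(3 + 6)) = 4176*(7/9) = 3248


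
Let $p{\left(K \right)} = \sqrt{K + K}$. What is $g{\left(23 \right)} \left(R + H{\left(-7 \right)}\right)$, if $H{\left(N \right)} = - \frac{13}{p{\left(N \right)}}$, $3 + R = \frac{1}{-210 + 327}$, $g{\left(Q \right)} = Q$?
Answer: $- \frac{8050}{117} + \frac{299 i \sqrt{14}}{14} \approx -68.803 + 79.911 i$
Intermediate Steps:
$p{\left(K \right)} = \sqrt{2} \sqrt{K}$ ($p{\left(K \right)} = \sqrt{2 K} = \sqrt{2} \sqrt{K}$)
$R = - \frac{350}{117}$ ($R = -3 + \frac{1}{-210 + 327} = -3 + \frac{1}{117} = - \frac{350}{117} \approx -2.9915$)
$H{\left(N \right)} = - \frac{13 \sqrt{2}}{2 \sqrt{N}}$ ($H{\left(N \right)} = - \frac{13}{\sqrt{2} \sqrt{N}} = - 13 \frac{\sqrt{2}}{2 \sqrt{N}} = - \frac{13 \sqrt{2}}{2 \sqrt{N}}$)
$g{\left(23 \right)} \left(R + H{\left(-7 \right)}\right) = 23 \left(- \frac{350}{117} - \frac{13 \sqrt{2}}{2 i \sqrt{7}}\right) = 23 \left(- \frac{350}{117} - \frac{13 \sqrt{2} \left(- \frac{i \sqrt{7}}{7}\right)}{2}\right) = 23 \left(- \frac{350}{117} + \frac{13 i \sqrt{14}}{14}\right) = - \frac{8050}{117} + \frac{299 i \sqrt{14}}{14}$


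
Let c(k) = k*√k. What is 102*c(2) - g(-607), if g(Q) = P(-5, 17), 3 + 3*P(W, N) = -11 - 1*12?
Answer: 26/3 + 204*√2 ≈ 297.17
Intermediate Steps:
P(W, N) = -26/3 (P(W, N) = -1 + (-11 - 1*12)/3 = -1 + (-11 - 12)/3 = -1 + (⅓)*(-23) = -1 - 23/3 = -26/3)
c(k) = k^(3/2)
g(Q) = -26/3
102*c(2) - g(-607) = 102*2^(3/2) - 1*(-26/3) = 102*(2*√2) + 26/3 = 204*√2 + 26/3 = 26/3 + 204*√2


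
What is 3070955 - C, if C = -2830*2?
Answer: 3076615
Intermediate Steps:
C = -5660
3070955 - C = 3070955 - 1*(-5660) = 3070955 + 5660 = 3076615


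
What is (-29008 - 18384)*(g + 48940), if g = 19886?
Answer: -3261801792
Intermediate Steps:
(-29008 - 18384)*(g + 48940) = (-29008 - 18384)*(19886 + 48940) = -47392*68826 = -3261801792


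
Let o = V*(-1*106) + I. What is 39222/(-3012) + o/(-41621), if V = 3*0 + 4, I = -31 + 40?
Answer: -271868147/20893742 ≈ -13.012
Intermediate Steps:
I = 9
V = 4 (V = 0 + 4 = 4)
o = -415 (o = 4*(-1*106) + 9 = 4*(-106) + 9 = -424 + 9 = -415)
39222/(-3012) + o/(-41621) = 39222/(-3012) - 415/(-41621) = 39222*(-1/3012) - 415*(-1/41621) = -6537/502 + 415/41621 = -271868147/20893742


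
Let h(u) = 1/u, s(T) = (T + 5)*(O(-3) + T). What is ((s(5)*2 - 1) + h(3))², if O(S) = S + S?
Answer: 3844/9 ≈ 427.11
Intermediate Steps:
O(S) = 2*S
s(T) = (-6 + T)*(5 + T) (s(T) = (T + 5)*(2*(-3) + T) = (5 + T)*(-6 + T) = (-6 + T)*(5 + T))
((s(5)*2 - 1) + h(3))² = (((-30 + 5² - 1*5)*2 - 1) + 1/3)² = (((-30 + 25 - 5)*2 - 1) + ⅓)² = ((-10*2 - 1) + ⅓)² = ((-20 - 1) + ⅓)² = (-21 + ⅓)² = (-62/3)² = 3844/9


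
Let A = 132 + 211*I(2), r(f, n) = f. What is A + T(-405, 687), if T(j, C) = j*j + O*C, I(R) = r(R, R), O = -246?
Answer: -4423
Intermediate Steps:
I(R) = R
A = 554 (A = 132 + 211*2 = 132 + 422 = 554)
T(j, C) = j**2 - 246*C (T(j, C) = j*j - 246*C = j**2 - 246*C)
A + T(-405, 687) = 554 + ((-405)**2 - 246*687) = 554 + (164025 - 169002) = 554 - 4977 = -4423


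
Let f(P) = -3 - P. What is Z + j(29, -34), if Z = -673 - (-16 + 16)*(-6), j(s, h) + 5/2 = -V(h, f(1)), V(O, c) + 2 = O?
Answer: -1279/2 ≈ -639.50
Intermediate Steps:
V(O, c) = -2 + O
j(s, h) = -½ - h (j(s, h) = -5/2 - (-2 + h) = -5/2 + (2 - h) = -½ - h)
Z = -673 (Z = -673 - 0*(-6) = -673 - 1*0 = -673 + 0 = -673)
Z + j(29, -34) = -673 + (-½ - 1*(-34)) = -673 + (-½ + 34) = -673 + 67/2 = -1279/2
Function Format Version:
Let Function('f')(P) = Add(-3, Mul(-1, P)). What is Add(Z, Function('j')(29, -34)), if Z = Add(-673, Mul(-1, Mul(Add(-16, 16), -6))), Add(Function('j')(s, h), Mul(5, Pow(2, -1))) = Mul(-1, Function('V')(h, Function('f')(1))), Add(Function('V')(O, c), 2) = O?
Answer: Rational(-1279, 2) ≈ -639.50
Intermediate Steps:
Function('V')(O, c) = Add(-2, O)
Function('j')(s, h) = Add(Rational(-1, 2), Mul(-1, h)) (Function('j')(s, h) = Add(Rational(-5, 2), Mul(-1, Add(-2, h))) = Add(Rational(-5, 2), Add(2, Mul(-1, h))) = Add(Rational(-1, 2), Mul(-1, h)))
Z = -673 (Z = Add(-673, Mul(-1, Mul(0, -6))) = Add(-673, Mul(-1, 0)) = Add(-673, 0) = -673)
Add(Z, Function('j')(29, -34)) = Add(-673, Add(Rational(-1, 2), Mul(-1, -34))) = Add(-673, Add(Rational(-1, 2), 34)) = Add(-673, Rational(67, 2)) = Rational(-1279, 2)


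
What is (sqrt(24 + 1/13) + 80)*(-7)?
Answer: -560 - 7*sqrt(4069)/13 ≈ -594.35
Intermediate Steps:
(sqrt(24 + 1/13) + 80)*(-7) = (sqrt(313/13) + 80)*(-7) = (sqrt(4069)/13 + 80)*(-7) = (80 + sqrt(4069)/13)*(-7) = -560 - 7*sqrt(4069)/13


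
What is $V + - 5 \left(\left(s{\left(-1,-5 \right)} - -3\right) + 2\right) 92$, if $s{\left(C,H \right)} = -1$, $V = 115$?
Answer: $-1725$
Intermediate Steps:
$V + - 5 \left(\left(s{\left(-1,-5 \right)} - -3\right) + 2\right) 92 = 115 + - 5 \left(\left(-1 - -3\right) + 2\right) 92 = 115 + - 5 \left(\left(-1 + 3\right) + 2\right) 92 = 115 + - 5 \left(2 + 2\right) 92 = 115 + \left(-5\right) 4 \cdot 92 = 115 - 1840 = -1725$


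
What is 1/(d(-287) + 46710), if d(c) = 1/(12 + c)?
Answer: 275/12845249 ≈ 2.1409e-5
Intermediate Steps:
1/(d(-287) + 46710) = 1/(1/(12 - 287) + 46710) = 1/(1/(-275) + 46710) = 1/(-1/275 + 46710) = 1/(12845249/275) = 275/12845249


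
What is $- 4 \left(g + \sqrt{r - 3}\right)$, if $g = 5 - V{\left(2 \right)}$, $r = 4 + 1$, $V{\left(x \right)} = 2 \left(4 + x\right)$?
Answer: $28 - 4 \sqrt{2} \approx 22.343$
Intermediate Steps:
$V{\left(x \right)} = 8 + 2 x$
$r = 5$
$g = -7$ ($g = 5 - \left(8 + 2 \cdot 2\right) = 5 - \left(8 + 4\right) = 5 - 12 = -7$)
$- 4 \left(g + \sqrt{r - 3}\right) = - 4 \left(-7 + \sqrt{5 - 3}\right) = - 4 \left(-7 + \sqrt{2}\right) = 28 - 4 \sqrt{2}$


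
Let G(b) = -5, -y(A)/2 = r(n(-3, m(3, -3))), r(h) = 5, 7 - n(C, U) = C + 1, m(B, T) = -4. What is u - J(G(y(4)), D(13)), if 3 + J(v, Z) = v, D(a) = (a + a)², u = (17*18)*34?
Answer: 10412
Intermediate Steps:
n(C, U) = 6 - C (n(C, U) = 7 - (C + 1) = 7 - (1 + C) = 7 + (-1 - C) = 6 - C)
u = 10404 (u = 306*34 = 10404)
D(a) = 4*a² (D(a) = (2*a)² = 4*a²)
y(A) = -10 (y(A) = -2*5 = -10)
J(v, Z) = -3 + v
u - J(G(y(4)), D(13)) = 10404 - (-3 - 5) = 10404 - 1*(-8) = 10404 + 8 = 10412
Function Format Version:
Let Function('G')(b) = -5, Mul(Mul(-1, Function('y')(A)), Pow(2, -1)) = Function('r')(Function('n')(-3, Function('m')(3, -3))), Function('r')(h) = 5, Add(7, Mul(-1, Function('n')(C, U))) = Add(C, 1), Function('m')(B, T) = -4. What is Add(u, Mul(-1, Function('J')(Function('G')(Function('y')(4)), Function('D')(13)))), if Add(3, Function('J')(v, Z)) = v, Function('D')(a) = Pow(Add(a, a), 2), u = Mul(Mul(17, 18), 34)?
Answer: 10412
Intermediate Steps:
Function('n')(C, U) = Add(6, Mul(-1, C)) (Function('n')(C, U) = Add(7, Mul(-1, Add(C, 1))) = Add(7, Mul(-1, Add(1, C))) = Add(7, Add(-1, Mul(-1, C))) = Add(6, Mul(-1, C)))
u = 10404 (u = Mul(306, 34) = 10404)
Function('D')(a) = Mul(4, Pow(a, 2)) (Function('D')(a) = Pow(Mul(2, a), 2) = Mul(4, Pow(a, 2)))
Function('y')(A) = -10 (Function('y')(A) = Mul(-2, 5) = -10)
Function('J')(v, Z) = Add(-3, v)
Add(u, Mul(-1, Function('J')(Function('G')(Function('y')(4)), Function('D')(13)))) = Add(10404, Mul(-1, Add(-3, -5))) = Add(10404, Mul(-1, -8)) = Add(10404, 8) = 10412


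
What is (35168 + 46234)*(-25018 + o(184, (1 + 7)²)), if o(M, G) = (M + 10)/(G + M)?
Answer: -126259996635/62 ≈ -2.0365e+9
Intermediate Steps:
o(M, G) = (10 + M)/(G + M)
(35168 + 46234)*(-25018 + o(184, (1 + 7)²)) = (35168 + 46234)*(-25018 + (10 + 184)/((1 + 7)² + 184)) = 81402*(-25018 + 194/(8² + 184)) = 81402*(-25018 + 194/(64 + 184)) = 81402*(-25018 + 194/248) = 81402*(-25018 + (1/248)*194) = 81402*(-25018 + 97/124) = 81402*(-3102135/124) = -126259996635/62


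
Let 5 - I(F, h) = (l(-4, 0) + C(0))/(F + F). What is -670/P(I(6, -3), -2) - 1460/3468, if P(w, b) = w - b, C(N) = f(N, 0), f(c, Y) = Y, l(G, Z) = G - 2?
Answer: -25939/289 ≈ -89.754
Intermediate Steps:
l(G, Z) = -2 + G
C(N) = 0
I(F, h) = 5 + 3/F (I(F, h) = 5 - ((-2 - 4) + 0)/(F + F) = 5 - (-6 + 0)/(2*F) = 5 - (-6)*1/(2*F) = 5 - (-3)/F = 5 + 3/F)
-670/P(I(6, -3), -2) - 1460/3468 = -670/((5 + 3/6) - 1*(-2)) - 1460/3468 = -670/((5 + 3*(⅙)) + 2) - 1460*1/3468 = -670/((5 + ½) + 2) - 365/867 = -670/(11/2 + 2) - 365/867 = -670/15/2 - 365/867 = -670*2/15 - 365/867 = -268/3 - 365/867 = -25939/289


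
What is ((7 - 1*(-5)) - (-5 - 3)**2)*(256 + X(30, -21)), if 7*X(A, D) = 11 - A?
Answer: -92196/7 ≈ -13171.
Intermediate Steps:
X(A, D) = 11/7 - A/7 (X(A, D) = (11 - A)/7 = 11/7 - A/7)
((7 - 1*(-5)) - (-5 - 3)**2)*(256 + X(30, -21)) = ((7 - 1*(-5)) - (-5 - 3)**2)*(256 + (11/7 - 1/7*30)) = ((7 + 5) - 1*(-8)**2)*(256 + (11/7 - 30/7)) = (12 - 1*64)*(256 - 19/7) = (12 - 64)*(1773/7) = -52*1773/7 = -92196/7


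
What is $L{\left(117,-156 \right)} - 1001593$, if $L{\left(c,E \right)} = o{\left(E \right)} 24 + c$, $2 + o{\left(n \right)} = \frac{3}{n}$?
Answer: $- \frac{13019818}{13} \approx -1.0015 \cdot 10^{6}$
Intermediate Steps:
$o{\left(n \right)} = -2 + \frac{3}{n}$
$L{\left(c,E \right)} = -48 + c + \frac{72}{E}$ ($L{\left(c,E \right)} = \left(-2 + \frac{3}{E}\right) 24 + c = \left(-48 + \frac{72}{E}\right) + c = -48 + c + \frac{72}{E}$)
$L{\left(117,-156 \right)} - 1001593 = \left(-48 + 117 + \frac{72}{-156}\right) - 1001593 = \left(-48 + 117 + 72 \left(- \frac{1}{156}\right)\right) - 1001593 = \left(-48 + 117 - \frac{6}{13}\right) - 1001593 = \frac{891}{13} - 1001593 = - \frac{13019818}{13}$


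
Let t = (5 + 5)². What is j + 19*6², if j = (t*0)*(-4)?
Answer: 684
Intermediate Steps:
t = 100 (t = 10² = 100)
j = 0 (j = (100*0)*(-4) = 0*(-4) = 0)
j + 19*6² = 0 + 19*6² = 0 + 19*36 = 0 + 684 = 684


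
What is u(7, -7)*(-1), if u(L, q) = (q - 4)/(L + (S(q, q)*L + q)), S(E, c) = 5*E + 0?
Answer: -11/245 ≈ -0.044898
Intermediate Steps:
S(E, c) = 5*E
u(L, q) = (-4 + q)/(L + q + 5*L*q) (u(L, q) = (q - 4)/(L + ((5*q)*L + q)) = (-4 + q)/(L + (5*L*q + q)) = (-4 + q)/(L + (q + 5*L*q)) = (-4 + q)/(L + q + 5*L*q))
u(7, -7)*(-1) = ((-4 - 7)/(7 - 7 + 5*7*(-7)))*(-1) = (-11/(7 - 7 - 245))*(-1) = (-11/(-245))*(-1) = -1/245*(-11)*(-1) = (11/245)*(-1) = -11/245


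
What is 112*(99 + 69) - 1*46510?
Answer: -27694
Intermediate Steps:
112*(99 + 69) - 1*46510 = 112*168 - 46510 = 18816 - 46510 = -27694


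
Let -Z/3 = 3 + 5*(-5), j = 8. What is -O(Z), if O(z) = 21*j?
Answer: -168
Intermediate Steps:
Z = 66 (Z = -3*(3 + 5*(-5)) = -3*(3 - 25) = -3*(-22) = 66)
O(z) = 168 (O(z) = 21*8 = 168)
-O(Z) = -1*168 = -168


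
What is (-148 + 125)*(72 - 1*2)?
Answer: -1610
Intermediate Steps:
(-148 + 125)*(72 - 1*2) = -23*(72 - 2) = -23*70 = -1610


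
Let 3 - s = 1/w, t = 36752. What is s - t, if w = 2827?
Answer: -103889424/2827 ≈ -36749.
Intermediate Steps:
s = 8480/2827 (s = 3 - 1/2827 = 8480/2827 ≈ 2.9996)
s - t = 8480/2827 - 1*36752 = 8480/2827 - 36752 = -103889424/2827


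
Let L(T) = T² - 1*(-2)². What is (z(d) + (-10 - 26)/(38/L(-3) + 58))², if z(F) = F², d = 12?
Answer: 138368169/6724 ≈ 20578.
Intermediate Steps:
L(T) = -4 + T² (L(T) = T² - 1*4 = T² - 4 = -4 + T²)
(z(d) + (-10 - 26)/(38/L(-3) + 58))² = (12² + (-10 - 26)/(38/(-4 + (-3)²) + 58))² = (144 - 36/(38/(-4 + 9) + 58))² = (144 - 36/(38/5 + 58))² = (144 - 36/328/5)² = (144 - 36*5/328)² = (144 - 45/82)² = (11763/82)² = 138368169/6724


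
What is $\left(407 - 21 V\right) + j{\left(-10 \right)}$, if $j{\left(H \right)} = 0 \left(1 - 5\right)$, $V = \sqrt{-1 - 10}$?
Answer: $407 - 21 i \sqrt{11} \approx 407.0 - 69.649 i$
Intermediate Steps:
$V = i \sqrt{11}$ ($V = \sqrt{-11} = i \sqrt{11} \approx 3.3166 i$)
$j{\left(H \right)} = 0$ ($j{\left(H \right)} = 0 \left(-4\right) = 0$)
$\left(407 - 21 V\right) + j{\left(-10 \right)} = \left(407 - 21 i \sqrt{11}\right) + 0 = 407 - 21 i \sqrt{11}$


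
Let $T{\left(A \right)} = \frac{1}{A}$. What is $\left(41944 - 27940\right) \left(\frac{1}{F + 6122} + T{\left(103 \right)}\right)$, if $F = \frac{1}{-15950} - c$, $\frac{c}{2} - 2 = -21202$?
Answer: $\frac{10861064760996}{79714367597} \approx 136.25$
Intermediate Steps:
$c = -42400$ ($c = 4 + 2 \left(-21202\right) = 4 - 42404 = -42400$)
$F = \frac{676279999}{15950}$ ($F = \frac{1}{-15950} - -42400 = - \frac{1}{15950} + 42400 = \frac{676279999}{15950} \approx 42400.0$)
$\left(41944 - 27940\right) \left(\frac{1}{F + 6122} + T{\left(103 \right)}\right) = \left(41944 - 27940\right) \left(\frac{1}{\frac{676279999}{15950} + 6122} + \frac{1}{103}\right) = 14004 \left(\frac{1}{\frac{773925899}{15950}} + \frac{1}{103}\right) = 14004 \left(\frac{15950}{773925899} + \frac{1}{103}\right) = 14004 \cdot \frac{775568749}{79714367597} = \frac{10861064760996}{79714367597}$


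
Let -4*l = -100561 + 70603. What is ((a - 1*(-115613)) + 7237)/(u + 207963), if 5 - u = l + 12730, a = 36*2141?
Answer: 399852/375497 ≈ 1.0649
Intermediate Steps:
l = 14979/2 (l = -(-100561 + 70603)/4 = -1/4*(-29958) = 14979/2 ≈ 7489.5)
a = 77076
u = -40429/2 (u = 5 - (14979/2 + 12730) = 5 - 1*40439/2 = 5 - 40439/2 = -40429/2 ≈ -20215.)
((a - 1*(-115613)) + 7237)/(u + 207963) = ((77076 - 1*(-115613)) + 7237)/(-40429/2 + 207963) = ((77076 + 115613) + 7237)/(375497/2) = (192689 + 7237)*(2/375497) = 199926*(2/375497) = 399852/375497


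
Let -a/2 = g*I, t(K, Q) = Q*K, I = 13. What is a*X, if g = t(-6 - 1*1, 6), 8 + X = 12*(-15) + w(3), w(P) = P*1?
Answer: -202020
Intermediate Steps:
t(K, Q) = K*Q
w(P) = P
X = -185 (X = -8 + (12*(-15) + 3) = -8 + (-180 + 3) = -8 - 177 = -185)
g = -42 (g = (-6 - 1*1)*6 = (-6 - 1)*6 = -7*6 = -42)
a = 1092 (a = -(-84)*13 = -2*(-546) = 1092)
a*X = 1092*(-185) = -202020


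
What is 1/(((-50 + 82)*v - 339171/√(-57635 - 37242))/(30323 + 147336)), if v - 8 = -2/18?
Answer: 344666436178464/9807747902489 - 4880799235809*I*√94877/9807747902489 ≈ 35.142 - 153.29*I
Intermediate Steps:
v = 71/9 (v = 8 - 2/18 = 8 + (1/18)*(-2) = 8 - ⅑ = 71/9 ≈ 7.8889)
1/(((-50 + 82)*v - 339171/√(-57635 - 37242))/(30323 + 147336)) = 1/(((-50 + 82)*(71/9) - 339171/√(-57635 - 37242))/(30323 + 147336)) = 1/((32*(71/9) - 339171*(-I*√94877/94877))/177659) = 1/((2272/9 - 339171*(-I*√94877/94877))*(1/177659)) = 1/((2272/9 - (-339171)*I*√94877/94877)*(1/177659)) = 1/((2272/9 + 339171*I*√94877/94877)*(1/177659)) = 1/(2272/1598931 + 339171*I*√94877/16855752943)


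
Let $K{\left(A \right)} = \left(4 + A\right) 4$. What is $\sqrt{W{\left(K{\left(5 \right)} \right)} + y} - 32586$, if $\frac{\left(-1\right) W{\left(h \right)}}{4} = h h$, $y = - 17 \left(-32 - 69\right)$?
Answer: $-32586 + i \sqrt{3467} \approx -32586.0 + 58.881 i$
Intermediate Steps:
$K{\left(A \right)} = 16 + 4 A$
$y = 1717$ ($y = \left(-17\right) \left(-101\right) = 1717$)
$W{\left(h \right)} = - 4 h^{2}$ ($W{\left(h \right)} = - 4 h h = - 4 h^{2}$)
$\sqrt{W{\left(K{\left(5 \right)} \right)} + y} - 32586 = \sqrt{- 4 \left(16 + 4 \cdot 5\right)^{2} + 1717} - 32586 = \sqrt{- 4 \left(16 + 20\right)^{2} + 1717} - 32586 = \sqrt{- 4 \cdot 36^{2} + 1717} - 32586 = \sqrt{\left(-4\right) 1296 + 1717} - 32586 = \sqrt{-5184 + 1717} - 32586 = \sqrt{-3467} - 32586 = i \sqrt{3467} - 32586 = -32586 + i \sqrt{3467}$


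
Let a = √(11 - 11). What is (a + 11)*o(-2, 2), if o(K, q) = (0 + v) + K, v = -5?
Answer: -77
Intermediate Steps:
o(K, q) = -5 + K (o(K, q) = (0 - 5) + K = -5 + K)
a = 0 (a = √0 = 0)
(a + 11)*o(-2, 2) = (0 + 11)*(-5 - 2) = 11*(-7) = -77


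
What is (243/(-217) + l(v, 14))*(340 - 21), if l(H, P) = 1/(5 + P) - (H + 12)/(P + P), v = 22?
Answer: -6001347/8246 ≈ -727.79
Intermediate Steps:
l(H, P) = 1/(5 + P) - (12 + H)/(2*P)
(243/(-217) + l(v, 14))*(340 - 21) = (243/(-217) + (½)*(-60 - 10*14 - 5*22 - 1*22*14)/(14*(5 + 14)))*(340 - 21) = (243*(-1/217) + (½)*(1/14)*(-60 - 140 - 110 - 308)/19)*319 = (-243/217 + (½)*(1/14)*(1/19)*(-618))*319 = (-243/217 - 309/266)*319 = -18813/8246*319 = -6001347/8246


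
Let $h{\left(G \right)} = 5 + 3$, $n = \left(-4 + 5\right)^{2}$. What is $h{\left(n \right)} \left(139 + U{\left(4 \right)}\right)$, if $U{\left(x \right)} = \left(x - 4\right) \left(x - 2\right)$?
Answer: $1112$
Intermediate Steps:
$n = 1$ ($n = 1^{2} = 1$)
$U{\left(x \right)} = \left(-4 + x\right) \left(-2 + x\right)$
$h{\left(G \right)} = 8$
$h{\left(n \right)} \left(139 + U{\left(4 \right)}\right) = 8 \left(139 + \left(8 + 4^{2} - 24\right)\right) = 8 \left(139 + \left(8 + 16 - 24\right)\right) = 8 \left(139 + 0\right) = 8 \cdot 139 = 1112$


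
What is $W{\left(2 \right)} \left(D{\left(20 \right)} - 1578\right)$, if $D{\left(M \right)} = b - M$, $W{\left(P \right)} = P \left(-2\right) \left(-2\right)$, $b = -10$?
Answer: $-12864$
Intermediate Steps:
$W{\left(P \right)} = 4 P$ ($W{\left(P \right)} = - 2 P \left(-2\right) = 4 P$)
$D{\left(M \right)} = -10 - M$
$W{\left(2 \right)} \left(D{\left(20 \right)} - 1578\right) = 4 \cdot 2 \left(\left(-10 - 20\right) - 1578\right) = 8 \left(\left(-10 - 20\right) - 1578\right) = 8 \left(-30 - 1578\right) = 8 \left(-1608\right) = -12864$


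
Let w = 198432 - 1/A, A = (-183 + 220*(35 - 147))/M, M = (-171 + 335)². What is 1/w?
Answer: 24823/4925704432 ≈ 5.0395e-6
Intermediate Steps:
M = 26896 (M = 164² = 26896)
A = -24823/26896 (A = (-183 + 220*(35 - 147))/26896 = (-183 + 220*(-112))*(1/26896) = (-183 - 24640)*(1/26896) = -24823*1/26896 = -24823/26896 ≈ -0.92292)
w = 4925704432/24823 (w = 198432 - 1/(-24823/26896) = 198432 - 1*(-26896/24823) = 198432 + 26896/24823 = 4925704432/24823 ≈ 1.9843e+5)
1/w = 1/(4925704432/24823) = 24823/4925704432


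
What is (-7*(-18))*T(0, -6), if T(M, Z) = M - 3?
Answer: -378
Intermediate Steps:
T(M, Z) = -3 + M
(-7*(-18))*T(0, -6) = (-7*(-18))*(-3 + 0) = 126*(-3) = -378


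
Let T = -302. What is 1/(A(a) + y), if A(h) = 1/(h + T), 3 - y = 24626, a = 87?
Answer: -215/5293946 ≈ -4.0612e-5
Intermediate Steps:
y = -24623 (y = 3 - 1*24626 = 3 - 24626 = -24623)
A(h) = 1/(-302 + h) (A(h) = 1/(h - 302) = 1/(-302 + h))
1/(A(a) + y) = 1/(1/(-302 + 87) - 24623) = 1/(1/(-215) - 24623) = 1/(-1/215 - 24623) = 1/(-5293946/215) = -215/5293946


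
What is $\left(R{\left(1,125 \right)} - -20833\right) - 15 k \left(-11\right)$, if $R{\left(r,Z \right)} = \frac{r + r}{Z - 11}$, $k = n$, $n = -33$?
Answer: $\frac{877117}{57} \approx 15388.0$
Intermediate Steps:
$k = -33$
$R{\left(r,Z \right)} = \frac{2 r}{-11 + Z}$
$\left(R{\left(1,125 \right)} - -20833\right) - 15 k \left(-11\right) = \left(2 \cdot 1 \frac{1}{-11 + 125} - -20833\right) - 15 \left(-33\right) \left(-11\right) = \left(2 \cdot 1 \cdot \frac{1}{114} + 20833\right) - \left(-495\right) \left(-11\right) = \left(2 \cdot 1 \cdot \frac{1}{114} + 20833\right) - 5445 = \left(\frac{1}{57} + 20833\right) - 5445 = \frac{1187482}{57} - 5445 = \frac{877117}{57}$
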